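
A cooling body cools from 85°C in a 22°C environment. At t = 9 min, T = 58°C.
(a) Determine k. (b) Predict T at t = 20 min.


Newton's law: T(t) = T_a + (T₀ - T_a)e^(-kt).
(a) Use T(9) = 58: (58 - 22)/(85 - 22) = e^(-k·9), so k = -ln(0.571)/9 ≈ 0.0622.
(b) Apply k to t = 20: T(20) = 22 + (63)e^(-1.244) ≈ 40.2°C.


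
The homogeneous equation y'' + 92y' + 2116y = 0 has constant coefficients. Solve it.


Characteristic equation: r² + 92r + 2116 = 0, i.e. (r + 46)² = 0.
Repeated root r = -46; include an x factor for the second linearly independent solution.
General solution: y = (C₁ + C₂x)e^(-46x).


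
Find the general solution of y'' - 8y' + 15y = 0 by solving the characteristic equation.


Characteristic equation: r² - 8r + 15 = 0.
Factor: (r - 3)(r - 5) = 0 ⇒ r = 3, 5 (distinct real).
General solution: y = C₁e^(3x) + C₂e^(5x).


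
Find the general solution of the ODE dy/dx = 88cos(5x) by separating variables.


g(y) = 1, so integrate directly: y = ∫ 88cos(5x) dx = (88/5)sin(5x) + C.


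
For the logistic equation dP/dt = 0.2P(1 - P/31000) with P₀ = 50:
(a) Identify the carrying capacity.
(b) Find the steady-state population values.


Logistic ODE dP/dt = 0.2P(1 - P/31000) has equilibria where dP/dt = 0, i.e. P = 0 or P = 31000.
The coefficient (1 - P/K) = 0 when P = K, identifying K = 31000 as the carrying capacity.
(a) K = 31000; (b) equilibria P = 0 and P = 31000.


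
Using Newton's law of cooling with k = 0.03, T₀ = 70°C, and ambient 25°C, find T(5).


Newton's law: dT/dt = -k(T - T_a) has solution T(t) = T_a + (T₀ - T_a)e^(-kt).
Plug in T_a = 25, T₀ = 70, k = 0.03, t = 5: T(5) = 25 + (45)e^(-0.15) ≈ 63.7°C.


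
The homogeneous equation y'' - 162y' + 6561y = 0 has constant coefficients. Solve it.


Characteristic equation: r² - 162r + 6561 = 0, i.e. (r - 81)² = 0.
Repeated root r = 81; include an x factor for the second linearly independent solution.
General solution: y = (C₁ + C₂x)e^(81x).


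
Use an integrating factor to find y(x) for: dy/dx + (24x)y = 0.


P(x) = 24x ⇒ μ = e^(12x²).
Q(x) = 0 so μ y is constant: y = Ce^(-12x²).


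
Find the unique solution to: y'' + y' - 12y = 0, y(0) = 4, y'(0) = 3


Characteristic roots of r² + r - 12 = 0 are 3, -4.
General solution y = c₁ e^(3x) + c₂ e^(-4x).
Apply y(0) = 4: c₁ + c₂ = 4. Apply y'(0) = 3: 3 c₁ - 4 c₂ = 3.
Solve: c₁ = 19/7, c₂ = 9/7.
Particular solution: y = (19/7)e^(3x) + (9/7)e^(-4x).


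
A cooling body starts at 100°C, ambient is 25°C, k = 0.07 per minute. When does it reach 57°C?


From T(t) = T_a + (T₀ - T_a)e^(-kt), set T(t) = 57:
(57 - 25) / (100 - 25) = e^(-0.07t), so t = -ln(0.427)/0.07 ≈ 12.2 minutes.


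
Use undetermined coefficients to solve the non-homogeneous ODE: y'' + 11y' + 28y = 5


Characteristic roots of r² + 11r + 28 = 0 are -4, -7.
y_h = C₁e^(-4x) + C₂e^(-7x).
Constant forcing; try y_p = A. Then 28A = 5 ⇒ A = 5/28.
General solution: y = C₁e^(-4x) + C₂e^(-7x) + 5/28.


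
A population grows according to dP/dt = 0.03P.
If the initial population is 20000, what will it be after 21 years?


The ODE dP/dt = 0.03P has solution P(t) = P(0)e^(0.03t).
Substitute P(0) = 20000 and t = 21: P(21) = 20000 e^(0.63) ≈ 37552.


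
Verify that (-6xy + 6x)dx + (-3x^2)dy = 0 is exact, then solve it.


Check exactness: ∂M/∂y = -6x and ∂N/∂x = -6x; equal, so the equation is exact.
Integrate M with respect to x (treating y as constant): ∫M dx = -3x^2y + 3x^2 + h(y).
Differentiate w.r.t. y and set equal to N: all terms match, so h'(y) = 0 and h is a constant absorbed into C.
General solution: -3x^2y + 3x^2 = C.


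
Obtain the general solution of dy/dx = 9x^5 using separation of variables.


Integrate both sides with respect to x: y = ∫ 9x^5 dx = (3/2)x^6 + C.


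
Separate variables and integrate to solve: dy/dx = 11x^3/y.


Separate variables: y dy = 11x^3 dx.
Integrate both sides: y²/2 = (11/4)x^4 + C₀.
Multiply by 2: y² = (11/2)x^4 + C.


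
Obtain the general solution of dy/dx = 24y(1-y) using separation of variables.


Separate: dy/[y(1-y)] = 24 dx.
Partial fractions: 1/[y(1-y)] = 1/y + 1/(1-y).
Integrate: ln|y/(1-y)| = 24x + C₀.
Solve for y: y = 1/(1 + Ce^(-24x)).


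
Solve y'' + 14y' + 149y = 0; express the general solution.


Characteristic equation: r² + 14r + 149 = 0.
Discriminant is negative; roots r = -7 ± 10i (complex conjugate pair).
General solution uses e^(α x)(C₁ cos(β x) + C₂ sin(β x)): y = e^(-7x)(C₁cos(10x) + C₂sin(10x)).


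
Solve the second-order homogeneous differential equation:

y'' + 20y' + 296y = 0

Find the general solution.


Characteristic equation: r² + 20r + 296 = 0.
Discriminant is negative; roots r = -10 ± 14i (complex conjugate pair).
General solution uses e^(α x)(C₁ cos(β x) + C₂ sin(β x)): y = e^(-10x)(C₁cos(14x) + C₂sin(14x)).


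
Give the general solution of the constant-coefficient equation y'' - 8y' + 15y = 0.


Characteristic equation: r² - 8r + 15 = 0.
Factor: (r - 3)(r - 5) = 0 ⇒ r = 3, 5 (distinct real).
General solution: y = C₁e^(3x) + C₂e^(5x).


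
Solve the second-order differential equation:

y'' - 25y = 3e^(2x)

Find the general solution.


Characteristic roots of r² - 25 = 0 are -5, 5.
y_h = C₁e^(-5x) + C₂e^(5x).
Forcing exponent 2 is not a characteristic root; try y_p = Ae^(2x).
Substitute: A·(4 + (0)·2 + (-25)) = A·-21 = 3, so A = -1/7.
General solution: y = C₁e^(-5x) + C₂e^(5x) - (1/7)e^(2x).


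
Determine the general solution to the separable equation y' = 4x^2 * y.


Separate variables: dy/y = 4x^2 dx.
Integrate: ln|y| = (4/3)x^3 + C₀.
Exponentiate: y = Ce^((4/3)x^3).


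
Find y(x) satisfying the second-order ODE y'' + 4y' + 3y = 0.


Characteristic equation: r² + 4r + 3 = 0.
Factor: (r + 1)(r + 3) = 0 ⇒ r = -1, -3 (distinct real).
General solution: y = C₁e^(-x) + C₂e^(-3x).


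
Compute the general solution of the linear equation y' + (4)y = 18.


P(x) = 4, Q(x) = 18; integrating factor μ = e^(4x).
(μ y)' = 18e^(4x) ⇒ μ y = (9/2)e^(4x) + C.
Divide by μ: y = 9/2 + Ce^(-4x).


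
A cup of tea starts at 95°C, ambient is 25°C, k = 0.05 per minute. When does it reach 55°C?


From T(t) = T_a + (T₀ - T_a)e^(-kt), set T(t) = 55:
(55 - 25) / (95 - 25) = e^(-0.05t), so t = -ln(0.429)/0.05 ≈ 16.9 minutes.


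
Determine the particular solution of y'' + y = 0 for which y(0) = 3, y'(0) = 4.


Characteristic roots of r² + 1 = 0 are ±1i, so y = C₁cos(x) + C₂sin(x).
Apply y(0) = 3: C₁ = 3. Differentiate and apply y'(0) = 4: 1·C₂ = 4, so C₂ = 4.
Particular solution: y = 3cos(x) + 4sin(x).


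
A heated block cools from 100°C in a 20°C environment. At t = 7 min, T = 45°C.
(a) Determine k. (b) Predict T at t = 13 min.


Newton's law: T(t) = T_a + (T₀ - T_a)e^(-kt).
(a) Use T(7) = 45: (45 - 20)/(100 - 20) = e^(-k·7), so k = -ln(0.312)/7 ≈ 0.1662.
(b) Apply k to t = 13: T(13) = 20 + (80)e^(-2.160) ≈ 29.2°C.


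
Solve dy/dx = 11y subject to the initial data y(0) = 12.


General solution of y' = 11y is y = Ce^(11x).
Apply y(0) = 12: C = 12.
Particular solution: y = 12e^(11x).


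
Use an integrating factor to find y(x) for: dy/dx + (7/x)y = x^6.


P(x) = 7/x ⇒ μ = x^7.
(x^7 y)' = x^7·x^6 = x^13.
Integrate: x^7 y = x^14/(14) + C.
Solve for y: y = (1/14)x^7 + C/x^7.


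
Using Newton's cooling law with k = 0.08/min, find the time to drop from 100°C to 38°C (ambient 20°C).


From T(t) = T_a + (T₀ - T_a)e^(-kt), set T(t) = 38:
(38 - 20) / (100 - 20) = e^(-0.08t), so t = -ln(0.225)/0.08 ≈ 18.6 minutes.


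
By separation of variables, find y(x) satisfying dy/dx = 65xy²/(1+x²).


Separate: dy/y² = 65x/(1+x²) dx.
Integrate LHS: ∫ dy/y² = -1/y.
Integrate RHS via u = 1+x²: (65/2)ln(1+x²) + C.
Result: -1/y = (65/2)ln(1+x²) + C.


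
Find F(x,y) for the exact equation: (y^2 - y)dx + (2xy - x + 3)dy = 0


Check exactness: ∂M/∂y = 2y - 1 and ∂N/∂x = 2y - 1; equal, so the equation is exact.
Integrate M with respect to x (treating y as constant): ∫M dx = xy^2 - xy + h(y).
Differentiate w.r.t. y and set equal to N: the x-dependent terms already match, leaving h'(y) = 3. Integrate: h(y) = 3y.
So F(x,y) = xy^2 - xy + 3y.
General solution: xy^2 - xy + 3y = C.


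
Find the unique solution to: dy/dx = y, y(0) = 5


General solution of y' = y is y = Ce^(x).
Apply y(0) = 5: C = 5.
Particular solution: y = 5e^(x).


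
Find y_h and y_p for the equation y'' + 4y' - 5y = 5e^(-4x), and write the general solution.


Characteristic roots of r² + 4r - 5 = 0 are -5, 1.
y_h = C₁e^(-5x) + C₂e^(x).
Forcing exponent -4 is not a characteristic root; try y_p = Ae^(-4x).
Substitute: A·(16 + (4)·-4 + (-5)) = A·-5 = 5, so A = -1.
General solution: y = C₁e^(-5x) + C₂e^(x) - e^(-4x).


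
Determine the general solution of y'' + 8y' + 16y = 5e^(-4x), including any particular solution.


Characteristic polynomial (r + 4)² = 0; repeated root r = -4.
y_h = (C₁ + C₂x)e^(-4x). Forcing matches the repeated root (resonance), so try y_p = Ax² e^(-4x).
Substitute and solve for A: 2A = 5, so A = 5/2.
General solution: y = (C₁ + C₂x + (5/2)x²)e^(-4x).


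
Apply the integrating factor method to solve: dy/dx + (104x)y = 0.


P(x) = 104x ⇒ μ = e^(52x²).
Q(x) = 0 so μ y is constant: y = Ce^(-52x²).


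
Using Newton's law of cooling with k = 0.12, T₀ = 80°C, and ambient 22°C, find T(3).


Newton's law: dT/dt = -k(T - T_a) has solution T(t) = T_a + (T₀ - T_a)e^(-kt).
Plug in T_a = 22, T₀ = 80, k = 0.12, t = 3: T(3) = 22 + (58)e^(-0.36) ≈ 62.5°C.


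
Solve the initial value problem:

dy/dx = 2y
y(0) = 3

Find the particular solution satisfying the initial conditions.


General solution of y' = 2y is y = Ce^(2x).
Apply y(0) = 3: C = 3.
Particular solution: y = 3e^(2x).


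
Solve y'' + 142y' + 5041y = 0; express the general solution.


Characteristic equation: r² + 142r + 5041 = 0, i.e. (r + 71)² = 0.
Repeated root r = -71; include an x factor for the second linearly independent solution.
General solution: y = (C₁ + C₂x)e^(-71x).


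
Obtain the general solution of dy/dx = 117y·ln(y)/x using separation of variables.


Separate: dy/[y ln(y)] = 117 dx/x.
Substitute u = ln(y): du/u = 117 dx/x.
Integrate: ln|ln(y)| = 117ln|x| + C₀, hence ln(y) = C·x^117.


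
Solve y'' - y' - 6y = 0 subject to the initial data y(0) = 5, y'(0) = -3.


Characteristic roots of r² - r - 6 = 0 are -2, 3.
General solution y = c₁ e^(-2x) + c₂ e^(3x).
Apply y(0) = 5: c₁ + c₂ = 5. Apply y'(0) = -3: -2 c₁ + 3 c₂ = -3.
Solve: c₁ = 18/5, c₂ = 7/5.
Particular solution: y = (18/5)e^(-2x) + (7/5)e^(3x).


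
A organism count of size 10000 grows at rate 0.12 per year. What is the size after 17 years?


The ODE dP/dt = 0.12P has solution P(t) = P(0)e^(0.12t).
Substitute P(0) = 10000 and t = 17: P(17) = 10000 e^(2.04) ≈ 76906.


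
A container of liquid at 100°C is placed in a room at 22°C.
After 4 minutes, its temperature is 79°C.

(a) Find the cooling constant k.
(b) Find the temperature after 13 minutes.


Newton's law: T(t) = T_a + (T₀ - T_a)e^(-kt).
(a) Use T(4) = 79: (79 - 22)/(100 - 22) = e^(-k·4), so k = -ln(0.731)/4 ≈ 0.0784.
(b) Apply k to t = 13: T(13) = 22 + (78)e^(-1.019) ≈ 50.1°C.


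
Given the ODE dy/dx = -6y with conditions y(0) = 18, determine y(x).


General solution of y' = -6y is y = Ce^(-6x).
Apply y(0) = 18: C = 18.
Particular solution: y = 18e^(-6x).


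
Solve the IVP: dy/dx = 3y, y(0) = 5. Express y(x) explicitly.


General solution of y' = 3y is y = Ce^(3x).
Apply y(0) = 5: C = 5.
Particular solution: y = 5e^(3x).


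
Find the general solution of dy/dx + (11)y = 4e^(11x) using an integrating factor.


P(x) = 11 ⇒ μ = e^(11x).
(μ y)' = 4e^(22x) ⇒ μ y = (4/22)e^(22x) + C.
Divide by μ: y = (2/11)e^(11x) + Ce^(-11x).


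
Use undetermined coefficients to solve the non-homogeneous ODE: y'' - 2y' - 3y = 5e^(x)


Characteristic roots of r² - 2r - 3 = 0 are -1, 3.
y_h = C₁e^(-x) + C₂e^(3x).
Forcing exponent 1 is not a characteristic root; try y_p = Ae^(x).
Substitute: A·(1 + (-2)·1 + (-3)) = A·-4 = 5, so A = -5/4.
General solution: y = C₁e^(-x) + C₂e^(3x) - (5/4)e^(x).


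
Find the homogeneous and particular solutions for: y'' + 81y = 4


Homogeneous part: r² + 81 = 0 ⇒ r = ±9i, so y_h = C₁cos(9x) + C₂sin(9x).
Try constant y_p = A; plug in: 81A = 4 ⇒ A = 4/81.
General solution: y = C₁cos(9x) + C₂sin(9x) + 4/81.


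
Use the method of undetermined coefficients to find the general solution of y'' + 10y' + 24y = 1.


Characteristic roots of r² + 10r + 24 = 0 are -4, -6.
y_h = C₁e^(-4x) + C₂e^(-6x).
Constant forcing; try y_p = A. Then 24A = 1 ⇒ A = 1/24.
General solution: y = C₁e^(-4x) + C₂e^(-6x) + 1/24.


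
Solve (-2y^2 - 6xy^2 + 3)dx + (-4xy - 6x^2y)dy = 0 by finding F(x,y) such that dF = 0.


Check exactness: ∂M/∂y = -4y - 12xy and ∂N/∂x = -4y - 12xy; equal, so the equation is exact.
Integrate M with respect to x (treating y as constant): ∫M dx = -2xy^2 - 3x^2y^2 + 3x + h(y).
Differentiate w.r.t. y and set equal to N: all terms match, so h'(y) = 0 and h is a constant absorbed into C.
General solution: -2xy^2 - 3x^2y^2 + 3x = C.


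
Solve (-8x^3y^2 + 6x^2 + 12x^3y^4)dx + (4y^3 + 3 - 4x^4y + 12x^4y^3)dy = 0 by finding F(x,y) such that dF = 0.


Check exactness: ∂M/∂y = -16x^3y + 48x^3y^3 and ∂N/∂x = -16x^3y + 48x^3y^3; equal, so the equation is exact.
Integrate M with respect to x (treating y as constant): ∫M dx = -2x^4y^2 + 2x^3 + 3x^4y^4 + h(y).
Differentiate w.r.t. y and set equal to N: the x-dependent terms already match, leaving h'(y) = 4y^3 + 3. Integrate: h(y) = y^4 + 3y.
So F(x,y) = y^4 + 3y - 2x^4y^2 + 2x^3 + 3x^4y^4.
General solution: y^4 + 3y - 2x^4y^2 + 2x^3 + 3x^4y^4 = C.


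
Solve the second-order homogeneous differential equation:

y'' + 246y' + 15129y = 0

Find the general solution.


Characteristic equation: r² + 246r + 15129 = 0, i.e. (r + 123)² = 0.
Repeated root r = -123; include an x factor for the second linearly independent solution.
General solution: y = (C₁ + C₂x)e^(-123x).


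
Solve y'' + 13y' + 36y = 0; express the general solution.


Characteristic equation: r² + 13r + 36 = 0.
Factor: (r + 9)(r + 4) = 0 ⇒ r = -9, -4 (distinct real).
General solution: y = C₁e^(-9x) + C₂e^(-4x).


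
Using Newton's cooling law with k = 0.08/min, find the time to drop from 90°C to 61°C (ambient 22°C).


From T(t) = T_a + (T₀ - T_a)e^(-kt), set T(t) = 61:
(61 - 22) / (90 - 22) = e^(-0.08t), so t = -ln(0.574)/0.08 ≈ 6.9 minutes.


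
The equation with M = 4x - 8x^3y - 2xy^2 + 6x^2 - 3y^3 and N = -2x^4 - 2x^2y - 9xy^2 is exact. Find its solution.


Check exactness: ∂M/∂y = -8x^3 - 4xy - 9y^2 and ∂N/∂x = -8x^3 - 4xy - 9y^2; equal, so the equation is exact.
Integrate M with respect to x (treating y as constant): ∫M dx = 2x^2 - 2x^4y - x^2y^2 + 2x^3 - 3xy^3 + h(y).
Differentiate w.r.t. y and set equal to N: all terms match, so h'(y) = 0 and h is a constant absorbed into C.
General solution: 2x^2 - 2x^4y - x^2y^2 + 2x^3 - 3xy^3 = C.


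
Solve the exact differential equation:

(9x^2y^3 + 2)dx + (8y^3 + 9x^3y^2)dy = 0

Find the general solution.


Check exactness: ∂M/∂y = 27x^2y^2 and ∂N/∂x = 27x^2y^2; equal, so the equation is exact.
Integrate M with respect to x (treating y as constant): ∫M dx = 3x^3y^3 + 2x + h(y).
Differentiate w.r.t. y and set equal to N: the x-dependent terms already match, leaving h'(y) = 8y^3. Integrate: h(y) = 2y^4.
So F(x,y) = 2y^4 + 3x^3y^3 + 2x.
General solution: 2y^4 + 3x^3y^3 + 2x = C.


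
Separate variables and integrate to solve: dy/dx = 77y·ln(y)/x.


Separate: dy/[y ln(y)] = 77 dx/x.
Substitute u = ln(y): du/u = 77 dx/x.
Integrate: ln|ln(y)| = 77ln|x| + C₀, hence ln(y) = C·x^77.


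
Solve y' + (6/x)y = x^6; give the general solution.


P(x) = 6/x ⇒ μ = x^6.
(x^6 y)' = x^12 ⇒ x^6 y = x^13/(13) + C.
Solve for y: y = (1/13)x^7 + C/x^6.


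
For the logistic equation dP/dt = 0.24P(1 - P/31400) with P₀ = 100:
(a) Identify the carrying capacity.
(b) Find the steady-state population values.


Logistic ODE dP/dt = 0.24P(1 - P/31400) has equilibria where dP/dt = 0, i.e. P = 0 or P = 31400.
The coefficient (1 - P/K) = 0 when P = K, identifying K = 31400 as the carrying capacity.
(a) K = 31400; (b) equilibria P = 0 and P = 31400.


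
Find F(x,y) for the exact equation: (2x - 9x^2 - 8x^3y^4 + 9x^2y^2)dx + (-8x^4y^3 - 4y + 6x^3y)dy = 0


Check exactness: ∂M/∂y = -32x^3y^3 + 18x^2y and ∂N/∂x = -32x^3y^3 + 18x^2y; equal, so the equation is exact.
Integrate M with respect to x (treating y as constant): ∫M dx = x^2 - 3x^3 - 2x^4y^4 + 3x^3y^2 + h(y).
Differentiate w.r.t. y and set equal to N: the x-dependent terms already match, leaving h'(y) = -4y. Integrate: h(y) = -2y^2.
So F(x,y) = x^2 - 3x^3 - 2x^4y^4 - 2y^2 + 3x^3y^2.
General solution: x^2 - 3x^3 - 2x^4y^4 - 2y^2 + 3x^3y^2 = C.


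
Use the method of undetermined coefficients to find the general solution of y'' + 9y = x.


Homogeneous: r² + 9 = 0 ⇒ r = ±3i, y_h = C₁cos(3x) + C₂sin(3x).
Polynomial forcing; try y_p = Ax + B. Then y_p'' + 9 y_p = 9(Ax + B) = x, so B = 0 and A = 1/9.
General solution: y = C₁cos(3x) + C₂sin(3x) + (1/9)x.


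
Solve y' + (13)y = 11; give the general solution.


P(x) = 13, Q(x) = 11; integrating factor μ = e^(13x).
(μ y)' = 11e^(13x) ⇒ μ y = (11/13)e^(13x) + C.
Divide by μ: y = 11/13 + Ce^(-13x).


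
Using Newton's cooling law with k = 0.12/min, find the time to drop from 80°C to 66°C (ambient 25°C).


From T(t) = T_a + (T₀ - T_a)e^(-kt), set T(t) = 66:
(66 - 25) / (80 - 25) = e^(-0.12t), so t = -ln(0.745)/0.12 ≈ 2.4 minutes.


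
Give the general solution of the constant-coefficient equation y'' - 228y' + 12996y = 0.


Characteristic equation: r² - 228r + 12996 = 0, i.e. (r - 114)² = 0.
Repeated root r = 114; include an x factor for the second linearly independent solution.
General solution: y = (C₁ + C₂x)e^(114x).


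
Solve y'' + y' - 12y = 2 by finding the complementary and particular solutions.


Characteristic roots of r² + r - 12 = 0 are 3, -4.
y_h = C₁e^(3x) + C₂e^(-4x).
Forcing exponent 0 is not a characteristic root; try y_p = A.
Substitute: A·(0 + (1)·0 + (-12)) = A·-12 = 2, so A = -1/6.
General solution: y = C₁e^(3x) + C₂e^(-4x) - 1/6.


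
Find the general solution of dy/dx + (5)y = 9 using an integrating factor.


P(x) = 5, Q(x) = 9; integrating factor μ = e^(5x).
(μ y)' = 9e^(5x) ⇒ μ y = (9/5)e^(5x) + C.
Divide by μ: y = 9/5 + Ce^(-5x).


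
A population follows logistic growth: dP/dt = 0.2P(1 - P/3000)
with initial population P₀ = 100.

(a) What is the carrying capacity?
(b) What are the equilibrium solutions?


Logistic ODE dP/dt = 0.2P(1 - P/3000) has equilibria where dP/dt = 0, i.e. P = 0 or P = 3000.
The coefficient (1 - P/K) = 0 when P = K, identifying K = 3000 as the carrying capacity.
(a) K = 3000; (b) equilibria P = 0 and P = 3000.


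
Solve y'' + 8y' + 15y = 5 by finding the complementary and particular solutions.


Characteristic roots of r² + 8r + 15 = 0 are -5, -3.
y_h = C₁e^(-5x) + C₂e^(-3x).
Constant forcing; try y_p = A. Then 15A = 5 ⇒ A = 1/3.
General solution: y = C₁e^(-5x) + C₂e^(-3x) + 1/3.


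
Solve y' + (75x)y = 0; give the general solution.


P(x) = 75x ⇒ μ = e^((75/2)x²).
Q(x) = 0 so μ y is constant: y = Ce^(-(75/2)x²).


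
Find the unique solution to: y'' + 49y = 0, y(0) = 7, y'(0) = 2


Characteristic roots of r² + 49 = 0 are ±7i, so y = C₁cos(7x) + C₂sin(7x).
Apply y(0) = 7: C₁ = 7. Differentiate and apply y'(0) = 2: 7·C₂ = 2, so C₂ = 2/7.
Particular solution: y = 7cos(7x) + (2/7)sin(7x).


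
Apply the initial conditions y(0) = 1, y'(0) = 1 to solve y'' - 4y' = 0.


Characteristic roots of r² - 4r = 0 are 4, 0.
General solution y = c₁ e^(4x) + c₂.
Apply y(0) = 1: c₁ + c₂ = 1. Apply y'(0) = 1: 4 c₁ + 0 c₂ = 1.
Solve: c₁ = 1/4, c₂ = 3/4.
Particular solution: y = (1/4)e^(4x) + 3/4.


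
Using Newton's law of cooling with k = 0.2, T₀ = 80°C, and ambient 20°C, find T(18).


Newton's law: dT/dt = -k(T - T_a) has solution T(t) = T_a + (T₀ - T_a)e^(-kt).
Plug in T_a = 20, T₀ = 80, k = 0.2, t = 18: T(18) = 20 + (60)e^(-3.60) ≈ 21.6°C.


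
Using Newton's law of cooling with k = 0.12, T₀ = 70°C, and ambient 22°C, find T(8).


Newton's law: dT/dt = -k(T - T_a) has solution T(t) = T_a + (T₀ - T_a)e^(-kt).
Plug in T_a = 22, T₀ = 70, k = 0.12, t = 8: T(8) = 22 + (48)e^(-0.96) ≈ 40.4°C.


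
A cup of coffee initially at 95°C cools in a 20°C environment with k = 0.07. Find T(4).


Newton's law: dT/dt = -k(T - T_a) has solution T(t) = T_a + (T₀ - T_a)e^(-kt).
Plug in T_a = 20, T₀ = 95, k = 0.07, t = 4: T(4) = 20 + (75)e^(-0.28) ≈ 76.7°C.


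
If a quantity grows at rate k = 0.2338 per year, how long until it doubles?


Exponential growth: P(t) = P₀ e^(0.2338t). Set P(t)/P₀ = 2: e^(0.2338t) = 2.
Solve: t = ln(2)/0.2338 ≈ 2.96 years.


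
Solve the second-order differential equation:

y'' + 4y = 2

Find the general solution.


Homogeneous part: r² + 4 = 0 ⇒ r = ±2i, so y_h = C₁cos(2x) + C₂sin(2x).
Try constant y_p = A; plug in: 4A = 2 ⇒ A = 1/2.
General solution: y = C₁cos(2x) + C₂sin(2x) + 1/2.


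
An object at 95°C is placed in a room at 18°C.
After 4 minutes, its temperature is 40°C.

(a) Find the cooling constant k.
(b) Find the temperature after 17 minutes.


Newton's law: T(t) = T_a + (T₀ - T_a)e^(-kt).
(a) Use T(4) = 40: (40 - 18)/(95 - 18) = e^(-k·4), so k = -ln(0.286)/4 ≈ 0.3132.
(b) Apply k to t = 17: T(17) = 18 + (77)e^(-5.324) ≈ 18.4°C.


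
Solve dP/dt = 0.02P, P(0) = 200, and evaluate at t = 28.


The ODE dP/dt = 0.02P has solution P(t) = P(0)e^(0.02t).
Substitute P(0) = 200 and t = 28: P(28) = 200 e^(0.56) ≈ 350.


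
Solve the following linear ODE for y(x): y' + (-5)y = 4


P(x) = -5 ⇒ μ = e^(-5x).
(μ y)' = 4e^(-5x) ⇒ μ y = -(4/5)e^(-5x) + C.
Divide by μ: y = -4/5 + Ce^(5x).


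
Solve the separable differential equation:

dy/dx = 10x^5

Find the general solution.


Integrate both sides with respect to x: y = ∫ 10x^5 dx = (5/3)x^6 + C.


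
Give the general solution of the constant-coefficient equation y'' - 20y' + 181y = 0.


Characteristic equation: r² - 20r + 181 = 0.
Discriminant is negative; roots r = 10 ± 9i (complex conjugate pair).
General solution uses e^(α x)(C₁ cos(β x) + C₂ sin(β x)): y = e^(10x)(C₁cos(9x) + C₂sin(9x)).


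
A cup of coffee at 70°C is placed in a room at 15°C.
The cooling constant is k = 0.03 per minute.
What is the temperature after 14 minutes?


Newton's law: dT/dt = -k(T - T_a) has solution T(t) = T_a + (T₀ - T_a)e^(-kt).
Plug in T_a = 15, T₀ = 70, k = 0.03, t = 14: T(14) = 15 + (55)e^(-0.42) ≈ 51.1°C.


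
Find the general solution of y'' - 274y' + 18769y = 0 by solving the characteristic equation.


Characteristic equation: r² - 274r + 18769 = 0, i.e. (r - 137)² = 0.
Repeated root r = 137; include an x factor for the second linearly independent solution.
General solution: y = (C₁ + C₂x)e^(137x).


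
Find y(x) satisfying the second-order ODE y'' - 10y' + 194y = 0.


Characteristic equation: r² - 10r + 194 = 0.
Discriminant is negative; roots r = 5 ± 13i (complex conjugate pair).
General solution uses e^(α x)(C₁ cos(β x) + C₂ sin(β x)): y = e^(5x)(C₁cos(13x) + C₂sin(13x)).


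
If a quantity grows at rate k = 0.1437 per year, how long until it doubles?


Exponential growth: P(t) = P₀ e^(0.1437t). Set P(t)/P₀ = 2: e^(0.1437t) = 2.
Solve: t = ln(2)/0.1437 ≈ 4.82 years.


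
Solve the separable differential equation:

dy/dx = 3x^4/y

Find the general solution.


Separate variables: y dy = 3x^4 dx.
Integrate both sides: y²/2 = (3/5)x^5 + C₀.
Multiply by 2: y² = (6/5)x^5 + C.


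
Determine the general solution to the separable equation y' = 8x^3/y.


Separate variables: y dy = 8x^3 dx.
Integrate both sides: y²/2 = 2x^4 + C₀.
Multiply by 2: y² = 4x^4 + C.


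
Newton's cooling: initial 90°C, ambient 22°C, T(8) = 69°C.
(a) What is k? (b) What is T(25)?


Newton's law: T(t) = T_a + (T₀ - T_a)e^(-kt).
(a) Use T(8) = 69: (69 - 22)/(90 - 22) = e^(-k·8), so k = -ln(0.691)/8 ≈ 0.0462.
(b) Apply k to t = 25: T(25) = 22 + (68)e^(-1.154) ≈ 43.4°C.


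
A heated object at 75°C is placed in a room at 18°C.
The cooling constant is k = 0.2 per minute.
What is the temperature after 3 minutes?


Newton's law: dT/dt = -k(T - T_a) has solution T(t) = T_a + (T₀ - T_a)e^(-kt).
Plug in T_a = 18, T₀ = 75, k = 0.2, t = 3: T(3) = 18 + (57)e^(-0.60) ≈ 49.3°C.


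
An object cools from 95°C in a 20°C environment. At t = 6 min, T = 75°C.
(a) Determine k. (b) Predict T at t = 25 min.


Newton's law: T(t) = T_a + (T₀ - T_a)e^(-kt).
(a) Use T(6) = 75: (75 - 20)/(95 - 20) = e^(-k·6), so k = -ln(0.733)/6 ≈ 0.0517.
(b) Apply k to t = 25: T(25) = 20 + (75)e^(-1.292) ≈ 40.6°C.


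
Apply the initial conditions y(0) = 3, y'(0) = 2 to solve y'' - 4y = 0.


Characteristic roots of r² - 4 = 0 are 2, -2.
General solution y = c₁ e^(2x) + c₂ e^(-2x).
Apply y(0) = 3: c₁ + c₂ = 3. Apply y'(0) = 2: 2 c₁ - 2 c₂ = 2.
Solve: c₁ = 2, c₂ = 1.
Particular solution: y = 2e^(2x) + e^(-2x).


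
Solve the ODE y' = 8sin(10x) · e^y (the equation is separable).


Separate: e^(-y) dy = 8sin(10x) dx.
Integrate: -e^(-y) = -(4/5)cos(10x) + C₀.
Rearrange: e^(-y) = (4/5)cos(10x) + C.


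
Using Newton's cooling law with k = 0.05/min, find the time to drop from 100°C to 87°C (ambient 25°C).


From T(t) = T_a + (T₀ - T_a)e^(-kt), set T(t) = 87:
(87 - 25) / (100 - 25) = e^(-0.05t), so t = -ln(0.827)/0.05 ≈ 3.8 minutes.


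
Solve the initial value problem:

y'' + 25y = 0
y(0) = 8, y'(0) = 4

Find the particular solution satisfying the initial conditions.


Characteristic roots of r² + 25 = 0 are ±5i, so y = C₁cos(5x) + C₂sin(5x).
Apply y(0) = 8: C₁ = 8. Differentiate and apply y'(0) = 4: 5·C₂ = 4, so C₂ = 4/5.
Particular solution: y = 8cos(5x) + (4/5)sin(5x).


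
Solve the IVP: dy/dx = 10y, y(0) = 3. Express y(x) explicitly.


General solution of y' = 10y is y = Ce^(10x).
Apply y(0) = 3: C = 3.
Particular solution: y = 3e^(10x).


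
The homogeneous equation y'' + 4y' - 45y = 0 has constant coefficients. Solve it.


Characteristic equation: r² + 4r - 45 = 0.
Factor: (r + 9)(r - 5) = 0 ⇒ r = -9, 5 (distinct real).
General solution: y = C₁e^(-9x) + C₂e^(5x).


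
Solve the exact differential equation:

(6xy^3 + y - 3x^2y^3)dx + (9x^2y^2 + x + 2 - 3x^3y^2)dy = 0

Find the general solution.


Check exactness: ∂M/∂y = 18xy^2 + 1 - 9x^2y^2 and ∂N/∂x = 18xy^2 + 1 - 9x^2y^2; equal, so the equation is exact.
Integrate M with respect to x (treating y as constant): ∫M dx = 3x^2y^3 + xy - x^3y^3 + h(y).
Differentiate w.r.t. y and set equal to N: the x-dependent terms already match, leaving h'(y) = 2. Integrate: h(y) = 2y.
So F(x,y) = 3x^2y^3 + xy + 2y - x^3y^3.
General solution: 3x^2y^3 + xy + 2y - x^3y^3 = C.


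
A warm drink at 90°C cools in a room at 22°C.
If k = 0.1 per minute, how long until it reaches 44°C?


From T(t) = T_a + (T₀ - T_a)e^(-kt), set T(t) = 44:
(44 - 22) / (90 - 22) = e^(-0.1t), so t = -ln(0.324)/0.1 ≈ 11.3 minutes.


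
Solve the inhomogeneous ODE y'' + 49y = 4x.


Homogeneous: r² + 49 = 0 ⇒ r = ±7i, y_h = C₁cos(7x) + C₂sin(7x).
Polynomial forcing; try y_p = Ax + B. Then y_p'' + 49 y_p = 49(Ax + B) = 4x, so B = 0 and A = 4/49.
General solution: y = C₁cos(7x) + C₂sin(7x) + (4/49)x.


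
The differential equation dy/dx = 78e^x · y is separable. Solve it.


Separate variables: dy/y = 78e^x dx.
Integrate: ln|y| = 78e^x + C₀.
Exponentiate: y = Ce^(78e^x).


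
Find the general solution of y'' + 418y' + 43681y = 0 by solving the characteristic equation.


Characteristic equation: r² + 418r + 43681 = 0, i.e. (r + 209)² = 0.
Repeated root r = -209; include an x factor for the second linearly independent solution.
General solution: y = (C₁ + C₂x)e^(-209x).


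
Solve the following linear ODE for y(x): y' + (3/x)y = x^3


P(x) = 3/x ⇒ μ = x^3.
(x^3 y)' = x^3·x^3 = x^6.
Integrate: x^3 y = x^7/(7) + C.
Solve for y: y = (1/7)x^4 + C/x^3.


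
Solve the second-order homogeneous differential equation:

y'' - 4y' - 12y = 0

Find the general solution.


Characteristic equation: r² - 4r - 12 = 0.
Factor: (r - 6)(r + 2) = 0 ⇒ r = 6, -2 (distinct real).
General solution: y = C₁e^(6x) + C₂e^(-2x).


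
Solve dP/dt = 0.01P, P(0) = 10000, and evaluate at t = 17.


The ODE dP/dt = 0.01P has solution P(t) = P(0)e^(0.01t).
Substitute P(0) = 10000 and t = 17: P(17) = 10000 e^(0.17) ≈ 11853.


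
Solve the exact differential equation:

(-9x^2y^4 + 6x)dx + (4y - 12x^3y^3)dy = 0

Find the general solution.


Check exactness: ∂M/∂y = -36x^2y^3 and ∂N/∂x = -36x^2y^3; equal, so the equation is exact.
Integrate M with respect to x (treating y as constant): ∫M dx = -3x^3y^4 + 3x^2 + h(y).
Differentiate w.r.t. y and set equal to N: the x-dependent terms already match, leaving h'(y) = 4y. Integrate: h(y) = 2y^2.
So F(x,y) = 2y^2 - 3x^3y^4 + 3x^2.
General solution: 2y^2 - 3x^3y^4 + 3x^2 = C.


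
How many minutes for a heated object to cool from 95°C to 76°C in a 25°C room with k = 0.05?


From T(t) = T_a + (T₀ - T_a)e^(-kt), set T(t) = 76:
(76 - 25) / (95 - 25) = e^(-0.05t), so t = -ln(0.729)/0.05 ≈ 6.3 minutes.


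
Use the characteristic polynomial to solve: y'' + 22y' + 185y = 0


Characteristic equation: r² + 22r + 185 = 0.
Discriminant is negative; roots r = -11 ± 8i (complex conjugate pair).
General solution uses e^(α x)(C₁ cos(β x) + C₂ sin(β x)): y = e^(-11x)(C₁cos(8x) + C₂sin(8x)).


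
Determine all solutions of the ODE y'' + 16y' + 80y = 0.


Characteristic equation: r² + 16r + 80 = 0.
Discriminant is negative; roots r = -8 ± 4i (complex conjugate pair).
General solution uses e^(α x)(C₁ cos(β x) + C₂ sin(β x)): y = e^(-8x)(C₁cos(4x) + C₂sin(4x)).


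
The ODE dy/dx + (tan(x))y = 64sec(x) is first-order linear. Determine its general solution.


P(x) = tan(x) ⇒ μ = e^(∫tan(x)dx) = sec(x).
(sec(x) y)' = 64sec²(x) ⇒ sec(x) y = 64tan(x) + C.
Multiply by cos(x): y = 64sin(x) + C·cos(x).


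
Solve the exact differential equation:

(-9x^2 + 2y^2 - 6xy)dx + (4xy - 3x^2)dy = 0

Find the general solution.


Check exactness: ∂M/∂y = 4y - 6x and ∂N/∂x = 4y - 6x; equal, so the equation is exact.
Integrate M with respect to x (treating y as constant): ∫M dx = -3x^3 + 2xy^2 - 3x^2y + h(y).
Differentiate w.r.t. y and set equal to N: all terms match, so h'(y) = 0 and h is a constant absorbed into C.
General solution: -3x^3 + 2xy^2 - 3x^2y = C.


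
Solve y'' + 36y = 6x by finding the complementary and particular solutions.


Homogeneous: r² + 36 = 0 ⇒ r = ±6i, y_h = C₁cos(6x) + C₂sin(6x).
Polynomial forcing; try y_p = Ax + B. Then y_p'' + 36 y_p = 36(Ax + B) = 6x, so B = 0 and A = 1/6.
General solution: y = C₁cos(6x) + C₂sin(6x) + (1/6)x.


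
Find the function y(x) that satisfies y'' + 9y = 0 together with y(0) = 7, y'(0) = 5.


Characteristic roots of r² + 9 = 0 are ±3i, so y = C₁cos(3x) + C₂sin(3x).
Apply y(0) = 7: C₁ = 7. Differentiate and apply y'(0) = 5: 3·C₂ = 5, so C₂ = 5/3.
Particular solution: y = 7cos(3x) + (5/3)sin(3x).


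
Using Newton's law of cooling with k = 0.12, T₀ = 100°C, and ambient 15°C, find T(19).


Newton's law: dT/dt = -k(T - T_a) has solution T(t) = T_a + (T₀ - T_a)e^(-kt).
Plug in T_a = 15, T₀ = 100, k = 0.12, t = 19: T(19) = 15 + (85)e^(-2.28) ≈ 23.7°C.


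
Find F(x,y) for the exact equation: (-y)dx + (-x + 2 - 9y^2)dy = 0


Check exactness: ∂M/∂y = -1 and ∂N/∂x = -1; equal, so the equation is exact.
Integrate M with respect to x (treating y as constant): ∫M dx = -xy + h(y).
Differentiate w.r.t. y and set equal to N: the x-dependent terms already match, leaving h'(y) = 2 - 9y^2. Integrate: h(y) = 2y - 3y^3.
So F(x,y) = -xy + 2y - 3y^3.
General solution: -xy + 2y - 3y^3 = C.


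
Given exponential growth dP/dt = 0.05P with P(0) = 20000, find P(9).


The ODE dP/dt = 0.05P has solution P(t) = P(0)e^(0.05t).
Substitute P(0) = 20000 and t = 9: P(9) = 20000 e^(0.45) ≈ 31366.


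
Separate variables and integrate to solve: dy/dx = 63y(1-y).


Separate: dy/[y(1-y)] = 63 dx.
Partial fractions: 1/[y(1-y)] = 1/y + 1/(1-y).
Integrate: ln|y/(1-y)| = 63x + C₀.
Solve for y: y = 1/(1 + Ce^(-63x)).


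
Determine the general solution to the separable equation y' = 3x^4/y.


Separate variables: y dy = 3x^4 dx.
Integrate both sides: y²/2 = (3/5)x^5 + C₀.
Multiply by 2: y² = (6/5)x^5 + C.


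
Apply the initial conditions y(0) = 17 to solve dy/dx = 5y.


General solution of y' = 5y is y = Ce^(5x).
Apply y(0) = 17: C = 17.
Particular solution: y = 17e^(5x).


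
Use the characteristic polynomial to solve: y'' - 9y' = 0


Characteristic equation: r² - 9r = 0.
Factor: (r - 9)(r - 0) = 0 ⇒ r = 9, 0 (distinct real).
General solution: y = C₁e^(9x) + C₂.


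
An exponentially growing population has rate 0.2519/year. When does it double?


Exponential growth: P(t) = P₀ e^(0.2519t). Set P(t)/P₀ = 2: e^(0.2519t) = 2.
Solve: t = ln(2)/0.2519 ≈ 2.75 years.


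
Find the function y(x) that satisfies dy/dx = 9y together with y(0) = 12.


General solution of y' = 9y is y = Ce^(9x).
Apply y(0) = 12: C = 12.
Particular solution: y = 12e^(9x).


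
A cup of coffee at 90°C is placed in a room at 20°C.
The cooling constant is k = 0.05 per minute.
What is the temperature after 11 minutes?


Newton's law: dT/dt = -k(T - T_a) has solution T(t) = T_a + (T₀ - T_a)e^(-kt).
Plug in T_a = 20, T₀ = 90, k = 0.05, t = 11: T(11) = 20 + (70)e^(-0.55) ≈ 60.4°C.


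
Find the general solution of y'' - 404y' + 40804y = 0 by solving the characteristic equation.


Characteristic equation: r² - 404r + 40804 = 0, i.e. (r - 202)² = 0.
Repeated root r = 202; include an x factor for the second linearly independent solution.
General solution: y = (C₁ + C₂x)e^(202x).


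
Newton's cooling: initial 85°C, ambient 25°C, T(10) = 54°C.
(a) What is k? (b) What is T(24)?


Newton's law: T(t) = T_a + (T₀ - T_a)e^(-kt).
(a) Use T(10) = 54: (54 - 25)/(85 - 25) = e^(-k·10), so k = -ln(0.483)/10 ≈ 0.0727.
(b) Apply k to t = 24: T(24) = 25 + (60)e^(-1.745) ≈ 35.5°C.


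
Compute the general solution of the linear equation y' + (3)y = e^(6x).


P(x) = 3 ⇒ μ = e^(3x).
(μ y)' = e^(9x) ⇒ μ y = e^(9x)/9 + C.
Divide by μ: y = (1/9)e^(6x) + Ce^(-3x).


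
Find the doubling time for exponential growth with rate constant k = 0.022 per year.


Exponential growth: P(t) = P₀ e^(0.022t). Set P(t)/P₀ = 2: e^(0.022t) = 2.
Solve: t = ln(2)/0.022 ≈ 31.51 years.


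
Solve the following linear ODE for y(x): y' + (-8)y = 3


P(x) = -8 ⇒ μ = e^(-8x).
(μ y)' = 3e^(-8x) ⇒ μ y = -(3/8)e^(-8x) + C.
Divide by μ: y = -3/8 + Ce^(8x).


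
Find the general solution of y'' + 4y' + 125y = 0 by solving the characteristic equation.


Characteristic equation: r² + 4r + 125 = 0.
Discriminant is negative; roots r = -2 ± 11i (complex conjugate pair).
General solution uses e^(α x)(C₁ cos(β x) + C₂ sin(β x)): y = e^(-2x)(C₁cos(11x) + C₂sin(11x)).


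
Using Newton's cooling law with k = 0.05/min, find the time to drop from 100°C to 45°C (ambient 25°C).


From T(t) = T_a + (T₀ - T_a)e^(-kt), set T(t) = 45:
(45 - 25) / (100 - 25) = e^(-0.05t), so t = -ln(0.267)/0.05 ≈ 26.4 minutes.


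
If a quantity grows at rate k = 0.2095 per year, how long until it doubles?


Exponential growth: P(t) = P₀ e^(0.2095t). Set P(t)/P₀ = 2: e^(0.2095t) = 2.
Solve: t = ln(2)/0.2095 ≈ 3.31 years.


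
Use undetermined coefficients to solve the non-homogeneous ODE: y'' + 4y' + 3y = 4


Characteristic roots of r² + 4r + 3 = 0 are -1, -3.
y_h = C₁e^(-x) + C₂e^(-3x).
Constant forcing; try y_p = A. Then 3A = 4 ⇒ A = 4/3.
General solution: y = C₁e^(-x) + C₂e^(-3x) + 4/3.


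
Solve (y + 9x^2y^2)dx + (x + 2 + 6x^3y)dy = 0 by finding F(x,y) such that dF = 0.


Check exactness: ∂M/∂y = 1 + 18x^2y and ∂N/∂x = 1 + 18x^2y; equal, so the equation is exact.
Integrate M with respect to x (treating y as constant): ∫M dx = xy + 3x^3y^2 + h(y).
Differentiate w.r.t. y and set equal to N: the x-dependent terms already match, leaving h'(y) = 2. Integrate: h(y) = 2y.
So F(x,y) = xy + 2y + 3x^3y^2.
General solution: xy + 2y + 3x^3y^2 = C.


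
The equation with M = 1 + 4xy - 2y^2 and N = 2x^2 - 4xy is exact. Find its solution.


Check exactness: ∂M/∂y = 4x - 4y and ∂N/∂x = 4x - 4y; equal, so the equation is exact.
Integrate M with respect to x (treating y as constant): ∫M dx = x + 2x^2y - 2xy^2 + h(y).
Differentiate w.r.t. y and set equal to N: all terms match, so h'(y) = 0 and h is a constant absorbed into C.
General solution: x + 2x^2y - 2xy^2 = C.


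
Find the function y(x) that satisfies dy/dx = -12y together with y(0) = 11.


General solution of y' = -12y is y = Ce^(-12x).
Apply y(0) = 11: C = 11.
Particular solution: y = 11e^(-12x).


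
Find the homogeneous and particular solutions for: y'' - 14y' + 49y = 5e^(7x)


Characteristic polynomial (r - 7)² = 0; repeated root r = 7.
y_h = (C₁ + C₂x)e^(7x). Forcing matches the repeated root (resonance), so try y_p = Ax² e^(7x).
Substitute and solve for A: 2A = 5, so A = 5/2.
General solution: y = (C₁ + C₂x + (5/2)x²)e^(7x).


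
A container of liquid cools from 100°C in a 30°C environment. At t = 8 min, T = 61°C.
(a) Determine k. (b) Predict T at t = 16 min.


Newton's law: T(t) = T_a + (T₀ - T_a)e^(-kt).
(a) Use T(8) = 61: (61 - 30)/(100 - 30) = e^(-k·8), so k = -ln(0.443)/8 ≈ 0.1018.
(b) Apply k to t = 16: T(16) = 30 + (70)e^(-1.629) ≈ 43.7°C.


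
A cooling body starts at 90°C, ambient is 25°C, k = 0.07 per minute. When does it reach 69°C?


From T(t) = T_a + (T₀ - T_a)e^(-kt), set T(t) = 69:
(69 - 25) / (90 - 25) = e^(-0.07t), so t = -ln(0.677)/0.07 ≈ 5.6 minutes.


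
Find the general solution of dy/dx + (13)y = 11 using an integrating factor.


P(x) = 13, Q(x) = 11; integrating factor μ = e^(13x).
(μ y)' = 11e^(13x) ⇒ μ y = (11/13)e^(13x) + C.
Divide by μ: y = 11/13 + Ce^(-13x).


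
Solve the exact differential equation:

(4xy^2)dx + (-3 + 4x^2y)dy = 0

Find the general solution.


Check exactness: ∂M/∂y = 8xy and ∂N/∂x = 8xy; equal, so the equation is exact.
Integrate M with respect to x (treating y as constant): ∫M dx = 2x^2y^2 + h(y).
Differentiate w.r.t. y and set equal to N: the x-dependent terms already match, leaving h'(y) = -3. Integrate: h(y) = -3y.
So F(x,y) = -3y + 2x^2y^2.
General solution: -3y + 2x^2y^2 = C.


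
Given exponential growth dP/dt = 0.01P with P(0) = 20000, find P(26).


The ODE dP/dt = 0.01P has solution P(t) = P(0)e^(0.01t).
Substitute P(0) = 20000 and t = 26: P(26) = 20000 e^(0.26) ≈ 25939.


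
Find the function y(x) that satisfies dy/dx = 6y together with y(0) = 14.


General solution of y' = 6y is y = Ce^(6x).
Apply y(0) = 14: C = 14.
Particular solution: y = 14e^(6x).


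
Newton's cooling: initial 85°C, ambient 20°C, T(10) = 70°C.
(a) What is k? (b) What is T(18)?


Newton's law: T(t) = T_a + (T₀ - T_a)e^(-kt).
(a) Use T(10) = 70: (70 - 20)/(85 - 20) = e^(-k·10), so k = -ln(0.769)/10 ≈ 0.0262.
(b) Apply k to t = 18: T(18) = 20 + (65)e^(-0.472) ≈ 60.5°C.
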